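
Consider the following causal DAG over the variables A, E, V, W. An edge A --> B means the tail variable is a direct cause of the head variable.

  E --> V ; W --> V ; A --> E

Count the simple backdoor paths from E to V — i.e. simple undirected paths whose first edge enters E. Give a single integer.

0

A backdoor path from E to V is any simple undirected path whose first edge points into E (i.e. leaves E via a parent).
Parents of E: {A}.
No simple path from any parent of E reaches V without revisiting E, so there are no backdoor paths.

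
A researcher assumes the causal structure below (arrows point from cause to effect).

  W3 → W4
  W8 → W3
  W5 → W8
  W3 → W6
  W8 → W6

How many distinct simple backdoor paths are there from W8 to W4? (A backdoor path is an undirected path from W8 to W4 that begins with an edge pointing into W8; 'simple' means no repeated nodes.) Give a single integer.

A backdoor path from W8 to W4 is any simple undirected path whose first edge points into W8 (i.e. leaves W8 via a parent).
Parents of W8: {W5}.
No simple path from any parent of W8 reaches W4 without revisiting W8, so there are no backdoor paths.

0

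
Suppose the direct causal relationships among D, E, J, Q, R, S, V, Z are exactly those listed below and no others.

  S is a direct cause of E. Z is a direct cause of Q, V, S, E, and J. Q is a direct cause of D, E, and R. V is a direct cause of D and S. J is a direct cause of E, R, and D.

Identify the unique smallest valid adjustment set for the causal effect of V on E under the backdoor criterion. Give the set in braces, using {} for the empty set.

{Z}

Variables eligible for adjustment (non-descendants of V, excluding V and E): {J, Q, R, Z}.
Backdoor paths from V to E:
  P1: V <- Z -> S -> E
  P2: V <- Z -> J -> D <- Q -> E
  P3: V <- Z -> J -> R <- Q -> E
  P4: V <- Z -> J -> E
  P5: V <- Z -> Q -> D <- J -> E
  P6: V <- Z -> Q -> R <- J -> E
  P7: V <- Z -> Q -> E
  P8: V <- Z -> E
The empty set is not sufficient: P1 (V <- Z -> S -> E) has no collider blocking it and no conditioned non-collider, so it is open.
Try {Z}:
  P1: blocked at fork node Z ∈ conditioning set.
  P2: blocked at fork node Z ∈ conditioning set.
  P3: blocked at fork node Z ∈ conditioning set.
  P4: blocked at fork node Z ∈ conditioning set.
  P5: blocked at fork node Z ∈ conditioning set.
  P6: blocked at fork node Z ∈ conditioning set.
  P7: blocked at fork node Z ∈ conditioning set.
  P8: blocked at fork node Z ∈ conditioning set.
{Z} contains no descendant of V and blocks every backdoor path.
No other singleton works — e.g. {J} leaves P1 open — so {Z} is the unique smallest valid adjustment set.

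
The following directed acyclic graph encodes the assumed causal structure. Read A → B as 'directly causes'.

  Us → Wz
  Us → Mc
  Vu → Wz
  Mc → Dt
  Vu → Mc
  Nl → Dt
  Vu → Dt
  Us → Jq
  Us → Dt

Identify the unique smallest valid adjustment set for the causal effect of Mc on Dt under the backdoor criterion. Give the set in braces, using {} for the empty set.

{Us, Vu}

Variables eligible for adjustment (non-descendants of Mc, excluding Mc and Dt): {Jq, Nl, Us, Vu, Wz}.
Backdoor paths from Mc to Dt:
  P1: Mc <- Us -> Dt
  P2: Mc <- Us -> Wz <- Vu -> Dt
  P3: Mc <- Vu -> Dt
  P4: Mc <- Vu -> Wz <- Us -> Dt
The empty set is not sufficient: P1 (Mc <- Us -> Dt) has no collider blocking it and no conditioned non-collider, so it is open.
Try {Us, Vu}:
  P1: blocked at fork node Us ∈ conditioning set.
  P2: blocked at fork node Us ∈ conditioning set.
  P3: blocked at fork node Vu ∈ conditioning set.
  P4: blocked at fork node Vu ∈ conditioning set.
{Us, Vu} contains no descendant of Mc and blocks every backdoor path.
Every element of {Us, Vu} is needed (dropping Us leaves P1 open; dropping Vu leaves P3 open), so no proper subset is valid.
Among all size-2 subsets of the eligible variables, only {Us, Vu} blocks every backdoor path, so it is the unique smallest valid adjustment set.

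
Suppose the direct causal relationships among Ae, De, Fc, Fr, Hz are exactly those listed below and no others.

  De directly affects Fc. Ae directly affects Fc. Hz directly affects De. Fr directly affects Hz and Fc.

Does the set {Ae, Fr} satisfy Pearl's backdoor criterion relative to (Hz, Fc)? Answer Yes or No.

Yes

Backdoor paths from Hz to Fc (paths whose first edge points into Hz):
  P1: Hz <- Fr -> Fc
Condition 1 (no descendant of Hz in the set): holds — descendants of Hz are {De, Fc}; none are in {Ae, Fr}.
Condition 2 (every backdoor path blocked by {Ae, Fr}):
  P1: blocked at fork node Fr ∈ conditioning set.
{Ae, Fr} satisfies the backdoor criterion.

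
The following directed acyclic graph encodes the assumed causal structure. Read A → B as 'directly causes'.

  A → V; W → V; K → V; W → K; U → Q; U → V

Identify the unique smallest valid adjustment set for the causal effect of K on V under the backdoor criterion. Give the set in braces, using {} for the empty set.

{W}

Variables eligible for adjustment (non-descendants of K, excluding K and V): {A, Q, U, W}.
Backdoor paths from K to V:
  P1: K <- W -> V
The empty set is not sufficient: P1 (K <- W -> V) has no collider blocking it and no conditioned non-collider, so it is open.
Try {W}:
  P1: blocked at fork node W ∈ conditioning set.
{W} contains no descendant of K and blocks every backdoor path.
No other singleton works — e.g. {U} leaves P1 open — so {W} is the unique smallest valid adjustment set.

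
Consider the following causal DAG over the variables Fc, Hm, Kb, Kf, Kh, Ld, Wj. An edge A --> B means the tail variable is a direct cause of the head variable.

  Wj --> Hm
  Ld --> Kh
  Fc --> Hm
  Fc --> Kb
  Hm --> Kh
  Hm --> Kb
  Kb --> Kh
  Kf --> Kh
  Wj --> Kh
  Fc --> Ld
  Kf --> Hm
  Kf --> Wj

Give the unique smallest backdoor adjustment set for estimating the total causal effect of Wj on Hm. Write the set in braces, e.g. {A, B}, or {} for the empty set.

{Kf}

Variables eligible for adjustment (non-descendants of Wj, excluding Wj and Hm): {Fc, Kf, Ld}.
Backdoor paths from Wj to Hm:
  P1: Wj <- Kf -> Hm
  P2: Wj <- Kf -> Kh <- Hm
  P3: Wj <- Kf -> Kh <- Ld <- Fc -> Hm
  P4: Wj <- Kf -> Kh <- Ld <- Fc -> Kb <- Hm
  P5: Wj <- Kf -> Kh <- Kb <- Fc -> Hm
  P6: Wj <- Kf -> Kh <- Kb <- Hm
The empty set is not sufficient: P1 (Wj <- Kf -> Hm) has no collider blocking it and no conditioned non-collider, so it is open.
Try {Kf}:
  P1: blocked at fork node Kf ∈ conditioning set.
  P2: blocked at fork node Kf ∈ conditioning set.
  P3: blocked at fork node Kf ∈ conditioning set.
  P4: blocked at fork node Kf ∈ conditioning set.
  P5: blocked at fork node Kf ∈ conditioning set.
  P6: blocked at fork node Kf ∈ conditioning set.
{Kf} contains no descendant of Wj and blocks every backdoor path.
No other singleton works — e.g. {Fc} leaves P1 open — so {Kf} is the unique smallest valid adjustment set.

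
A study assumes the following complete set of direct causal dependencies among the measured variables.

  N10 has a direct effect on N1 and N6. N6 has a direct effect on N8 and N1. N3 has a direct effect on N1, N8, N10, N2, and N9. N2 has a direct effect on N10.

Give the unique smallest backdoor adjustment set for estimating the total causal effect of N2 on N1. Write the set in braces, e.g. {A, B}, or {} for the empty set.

Variables eligible for adjustment (non-descendants of N2, excluding N2 and N1): {N3, N9}.
Backdoor paths from N2 to N1:
  P1: N2 <- N3 -> N10 -> N6 -> N1
  P2: N2 <- N3 -> N10 -> N1
  P3: N2 <- N3 -> N8 <- N6 <- N10 -> N1
  P4: N2 <- N3 -> N8 <- N6 -> N1
  P5: N2 <- N3 -> N1
The empty set is not sufficient: P1 (N2 <- N3 -> N10 -> N6 -> N1) has no collider blocking it and no conditioned non-collider, so it is open.
Try {N3}:
  P1: blocked at fork node N3 ∈ conditioning set.
  P2: blocked at fork node N3 ∈ conditioning set.
  P3: blocked at fork node N3 ∈ conditioning set.
  P4: blocked at fork node N3 ∈ conditioning set.
  P5: blocked at fork node N3 ∈ conditioning set.
{N3} contains no descendant of N2 and blocks every backdoor path.
No other singleton works — e.g. {N9} leaves P1 open — so {N3} is the unique smallest valid adjustment set.

{N3}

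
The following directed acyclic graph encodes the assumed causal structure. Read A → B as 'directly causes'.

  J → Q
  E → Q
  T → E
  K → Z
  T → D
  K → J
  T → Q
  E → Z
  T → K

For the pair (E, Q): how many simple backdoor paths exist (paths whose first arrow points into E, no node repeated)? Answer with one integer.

2

A backdoor path from E to Q is any simple undirected path whose first edge points into E (i.e. leaves E via a parent).
Parents of E: {T}.
Enumerating:
  P1: E <- T -> K -> J -> Q
  P2: E <- T -> Q
That exhausts the simple backdoor paths. Count: 2.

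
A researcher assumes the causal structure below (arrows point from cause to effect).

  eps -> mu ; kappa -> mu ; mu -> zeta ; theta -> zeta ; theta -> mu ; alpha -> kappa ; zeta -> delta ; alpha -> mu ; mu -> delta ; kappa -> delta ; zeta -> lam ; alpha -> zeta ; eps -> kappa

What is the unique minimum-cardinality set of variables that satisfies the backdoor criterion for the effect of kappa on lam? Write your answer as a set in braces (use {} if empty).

Variables eligible for adjustment (non-descendants of kappa, excluding kappa and lam): {alpha, eps, theta}.
Backdoor paths from kappa to lam:
  P1: kappa <- alpha -> mu <- theta -> zeta -> lam
  P2: kappa <- alpha -> mu -> zeta -> lam
  P3: kappa <- alpha -> mu -> delta <- zeta -> lam
  P4: kappa <- alpha -> zeta -> lam
  P5: kappa <- eps -> mu <- alpha -> zeta -> lam
  P6: kappa <- eps -> mu <- theta -> zeta -> lam
  P7: kappa <- eps -> mu -> zeta -> lam
  P8: kappa <- eps -> mu -> delta <- zeta -> lam
The empty set is not sufficient: P2 (kappa <- alpha -> mu -> zeta -> lam) has no collider blocking it and no conditioned non-collider, so it is open.
Try {alpha, eps}:
  P1: blocked at fork node alpha ∈ conditioning set.
  P2: blocked at fork node alpha ∈ conditioning set.
  P3: blocked at fork node alpha ∈ conditioning set.
  P4: blocked at fork node alpha ∈ conditioning set.
  P5: blocked at fork node eps ∈ conditioning set.
  P6: blocked at fork node eps ∈ conditioning set.
  P7: blocked at fork node eps ∈ conditioning set.
  P8: blocked at fork node eps ∈ conditioning set.
{alpha, eps} contains no descendant of kappa and blocks every backdoor path.
Every element of {alpha, eps} is needed (dropping alpha leaves P2 open; dropping eps leaves P7 open), so no proper subset is valid.
Among all size-2 subsets of the eligible variables, only {alpha, eps} blocks every backdoor path, so it is the unique smallest valid adjustment set.

{alpha, eps}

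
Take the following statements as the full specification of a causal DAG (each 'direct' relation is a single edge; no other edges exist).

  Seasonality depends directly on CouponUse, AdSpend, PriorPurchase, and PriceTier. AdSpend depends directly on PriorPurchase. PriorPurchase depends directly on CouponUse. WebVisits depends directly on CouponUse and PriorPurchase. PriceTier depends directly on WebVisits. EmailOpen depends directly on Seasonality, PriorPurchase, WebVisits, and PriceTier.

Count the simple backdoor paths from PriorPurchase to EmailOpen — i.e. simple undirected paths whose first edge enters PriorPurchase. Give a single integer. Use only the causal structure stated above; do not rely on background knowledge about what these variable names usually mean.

6

A backdoor path from PriorPurchase to EmailOpen is any simple undirected path whose first edge points into PriorPurchase (i.e. leaves PriorPurchase via a parent).
Parents of PriorPurchase: {CouponUse}.
Enumerating:
  P1: PriorPurchase <- CouponUse -> WebVisits -> PriceTier -> Seasonality -> EmailOpen
  P2: PriorPurchase <- CouponUse -> WebVisits -> PriceTier -> EmailOpen
  P3: PriorPurchase <- CouponUse -> WebVisits -> EmailOpen
  P4: PriorPurchase <- CouponUse -> Seasonality <- PriceTier <- WebVisits -> EmailOpen
  P5: PriorPurchase <- CouponUse -> Seasonality <- PriceTier -> EmailOpen
  P6: PriorPurchase <- CouponUse -> Seasonality -> EmailOpen
That exhausts the simple backdoor paths. Count: 6.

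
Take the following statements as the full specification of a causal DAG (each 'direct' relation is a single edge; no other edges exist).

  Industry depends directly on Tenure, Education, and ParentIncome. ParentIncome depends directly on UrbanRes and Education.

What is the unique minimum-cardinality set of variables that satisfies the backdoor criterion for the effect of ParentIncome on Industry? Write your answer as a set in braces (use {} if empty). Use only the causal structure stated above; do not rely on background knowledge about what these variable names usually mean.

{Education}

Variables eligible for adjustment (non-descendants of ParentIncome, excluding ParentIncome and Industry): {Education, Tenure, UrbanRes}.
Backdoor paths from ParentIncome to Industry:
  P1: ParentIncome <- Education -> Industry
The empty set is not sufficient: P1 (ParentIncome <- Education -> Industry) has no collider blocking it and no conditioned non-collider, so it is open.
Try {Education}:
  P1: blocked at fork node Education ∈ conditioning set.
{Education} contains no descendant of ParentIncome and blocks every backdoor path.
No other singleton works — e.g. {UrbanRes} leaves P1 open — so {Education} is the unique smallest valid adjustment set.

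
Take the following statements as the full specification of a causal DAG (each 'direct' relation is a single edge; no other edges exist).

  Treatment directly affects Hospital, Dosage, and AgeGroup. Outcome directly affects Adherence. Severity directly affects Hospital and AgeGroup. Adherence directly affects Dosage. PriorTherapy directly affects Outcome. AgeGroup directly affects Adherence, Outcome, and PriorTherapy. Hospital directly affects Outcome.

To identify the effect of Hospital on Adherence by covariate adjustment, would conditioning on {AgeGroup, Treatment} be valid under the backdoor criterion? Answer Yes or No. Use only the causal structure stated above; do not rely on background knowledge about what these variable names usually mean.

Backdoor paths from Hospital to Adherence (paths whose first edge points into Hospital):
  P1: Hospital <- Treatment -> AgeGroup -> PriorTherapy -> Outcome -> Adherence
  P2: Hospital <- Treatment -> AgeGroup -> Outcome -> Adherence
  P3: Hospital <- Treatment -> AgeGroup -> Adherence
  P4: Hospital <- Treatment -> Dosage <- Adherence
  P5: Hospital <- Severity -> AgeGroup <- Treatment -> Dosage <- Adherence
  P6: Hospital <- Severity -> AgeGroup -> PriorTherapy -> Outcome -> Adherence
  P7: Hospital <- Severity -> AgeGroup -> Outcome -> Adherence
  P8: Hospital <- Severity -> AgeGroup -> Adherence
Condition 1 (no descendant of Hospital in the set): holds — descendants of Hospital are {Adherence, Dosage, Outcome}; none are in {AgeGroup, Treatment}.
Condition 2 (every backdoor path blocked by {AgeGroup, Treatment}):
  P1: blocked at fork node Treatment ∈ conditioning set.
  P2: blocked at fork node Treatment ∈ conditioning set.
  P3: blocked at fork node Treatment ∈ conditioning set.
  P4: blocked at fork node Treatment ∈ conditioning set.
  P5: blocked at fork node Treatment ∈ conditioning set.
  P6: blocked at chain node AgeGroup ∈ conditioning set.
  P7: blocked at chain node AgeGroup ∈ conditioning set.
  P8: blocked at chain node AgeGroup ∈ conditioning set.
{AgeGroup, Treatment} satisfies the backdoor criterion.

Yes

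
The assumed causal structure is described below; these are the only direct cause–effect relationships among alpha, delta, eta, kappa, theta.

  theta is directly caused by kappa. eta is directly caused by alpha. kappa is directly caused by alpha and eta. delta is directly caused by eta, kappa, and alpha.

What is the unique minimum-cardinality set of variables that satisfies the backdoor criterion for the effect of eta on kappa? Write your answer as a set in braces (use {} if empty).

Variables eligible for adjustment (non-descendants of eta, excluding eta and kappa): {alpha}.
Backdoor paths from eta to kappa:
  P1: eta <- alpha -> kappa
  P2: eta <- alpha -> delta <- kappa
The empty set is not sufficient: P1 (eta <- alpha -> kappa) has no collider blocking it and no conditioned non-collider, so it is open.
Try {alpha}:
  P1: blocked at fork node alpha ∈ conditioning set.
  P2: blocked at fork node alpha ∈ conditioning set.
{alpha} contains no descendant of eta and blocks every backdoor path.
{alpha} is the unique smallest valid adjustment set.

{alpha}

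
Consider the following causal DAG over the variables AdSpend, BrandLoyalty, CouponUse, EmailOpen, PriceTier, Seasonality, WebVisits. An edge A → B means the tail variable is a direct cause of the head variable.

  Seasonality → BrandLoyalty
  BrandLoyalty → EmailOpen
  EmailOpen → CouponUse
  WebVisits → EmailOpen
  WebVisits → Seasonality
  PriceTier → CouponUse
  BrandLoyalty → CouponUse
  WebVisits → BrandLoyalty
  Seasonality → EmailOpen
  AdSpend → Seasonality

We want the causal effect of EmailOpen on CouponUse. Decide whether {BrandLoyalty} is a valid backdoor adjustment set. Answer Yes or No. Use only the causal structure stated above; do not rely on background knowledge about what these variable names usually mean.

Yes

Backdoor paths from EmailOpen to CouponUse (paths whose first edge points into EmailOpen):
  P1: EmailOpen <- WebVisits -> Seasonality -> BrandLoyalty -> CouponUse
  P2: EmailOpen <- WebVisits -> BrandLoyalty -> CouponUse
  P3: EmailOpen <- Seasonality <- WebVisits -> BrandLoyalty -> CouponUse
  P4: EmailOpen <- Seasonality -> BrandLoyalty -> CouponUse
  P5: EmailOpen <- BrandLoyalty -> CouponUse
Condition 1 (no descendant of EmailOpen in the set): holds — descendants of EmailOpen are {CouponUse}; none are in {BrandLoyalty}.
Condition 2 (every backdoor path blocked by {BrandLoyalty}):
  P1: blocked at chain node BrandLoyalty ∈ conditioning set.
  P2: blocked at chain node BrandLoyalty ∈ conditioning set.
  P3: blocked at chain node BrandLoyalty ∈ conditioning set.
  P4: blocked at chain node BrandLoyalty ∈ conditioning set.
  P5: blocked at fork node BrandLoyalty ∈ conditioning set.
{BrandLoyalty} satisfies the backdoor criterion.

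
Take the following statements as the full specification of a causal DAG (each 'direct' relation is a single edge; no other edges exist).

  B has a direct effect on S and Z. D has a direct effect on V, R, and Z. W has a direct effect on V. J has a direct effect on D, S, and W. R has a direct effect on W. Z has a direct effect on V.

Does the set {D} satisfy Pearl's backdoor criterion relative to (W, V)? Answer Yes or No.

Backdoor paths from W to V (paths whose first edge points into W):
  P1: W <- J -> D -> Z -> V
  P2: W <- J -> D -> V
  P3: W <- J -> S <- B -> Z <- D -> V
  P4: W <- J -> S <- B -> Z -> V
  P5: W <- R <- D <- J -> S <- B -> Z -> V
  P6: W <- R <- D -> Z -> V
  P7: W <- R <- D -> V
Condition 1 (no descendant of W in the set): holds — descendants of W are {V}; none are in {D}.
Condition 2 (every backdoor path blocked by {D}):
  P1: blocked at chain node D ∈ conditioning set.
  P2: blocked at chain node D ∈ conditioning set.
  P3: blocked at collider S (neither it nor any descendant is in the conditioning set).
  P4: blocked at collider S (neither it nor any descendant is in the conditioning set).
  P5: blocked at chain node D ∈ conditioning set.
  P6: blocked at fork node D ∈ conditioning set.
  P7: blocked at fork node D ∈ conditioning set.
{D} satisfies the backdoor criterion.

Yes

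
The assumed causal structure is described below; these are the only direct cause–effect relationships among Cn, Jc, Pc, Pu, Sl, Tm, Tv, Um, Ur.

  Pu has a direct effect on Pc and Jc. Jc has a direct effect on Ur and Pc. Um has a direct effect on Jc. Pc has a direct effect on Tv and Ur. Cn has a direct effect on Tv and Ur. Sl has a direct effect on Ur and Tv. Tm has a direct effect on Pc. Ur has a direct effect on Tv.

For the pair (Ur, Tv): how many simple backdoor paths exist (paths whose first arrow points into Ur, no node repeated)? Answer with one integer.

5

A backdoor path from Ur to Tv is any simple undirected path whose first edge points into Ur (i.e. leaves Ur via a parent).
Parents of Ur: {Cn, Jc, Pc, Sl}.
Enumerating:
  P1: Ur <- Sl -> Tv
  P2: Ur <- Jc <- Pu -> Pc -> Tv
  P3: Ur <- Jc -> Pc -> Tv
  P4: Ur <- Cn -> Tv
  P5: Ur <- Pc -> Tv
That exhausts the simple backdoor paths. Count: 5.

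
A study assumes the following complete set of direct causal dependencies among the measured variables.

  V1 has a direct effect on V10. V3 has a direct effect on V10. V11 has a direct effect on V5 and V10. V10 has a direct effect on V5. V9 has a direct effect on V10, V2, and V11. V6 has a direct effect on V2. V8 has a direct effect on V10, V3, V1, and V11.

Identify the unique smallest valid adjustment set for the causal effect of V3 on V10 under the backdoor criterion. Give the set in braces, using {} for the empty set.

{V8}

Variables eligible for adjustment (non-descendants of V3, excluding V3 and V10): {V1, V11, V2, V6, V8, V9}.
Backdoor paths from V3 to V10:
  P1: V3 <- V8 -> V1 -> V10
  P2: V3 <- V8 -> V11 <- V9 -> V10
  P3: V3 <- V8 -> V11 -> V10
  P4: V3 <- V8 -> V11 -> V5 <- V10
  P5: V3 <- V8 -> V10
The empty set is not sufficient: P1 (V3 <- V8 -> V1 -> V10) has no collider blocking it and no conditioned non-collider, so it is open.
Try {V8}:
  P1: blocked at fork node V8 ∈ conditioning set.
  P2: blocked at fork node V8 ∈ conditioning set.
  P3: blocked at fork node V8 ∈ conditioning set.
  P4: blocked at fork node V8 ∈ conditioning set.
  P5: blocked at fork node V8 ∈ conditioning set.
{V8} contains no descendant of V3 and blocks every backdoor path.
No other singleton works — e.g. {V9} leaves P1 open — so {V8} is the unique smallest valid adjustment set.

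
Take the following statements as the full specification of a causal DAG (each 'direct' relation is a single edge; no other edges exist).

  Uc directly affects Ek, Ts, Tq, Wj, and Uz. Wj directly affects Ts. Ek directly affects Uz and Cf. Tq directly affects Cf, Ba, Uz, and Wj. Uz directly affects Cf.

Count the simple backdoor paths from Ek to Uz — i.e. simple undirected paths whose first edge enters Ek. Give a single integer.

A backdoor path from Ek to Uz is any simple undirected path whose first edge points into Ek (i.e. leaves Ek via a parent).
Parents of Ek: {Uc}.
Enumerating:
  P1: Ek <- Uc -> Tq -> Uz
  P2: Ek <- Uc -> Tq -> Cf <- Uz
  P3: Ek <- Uc -> Uz
  P4: Ek <- Uc -> Wj <- Tq -> Uz
  P5: Ek <- Uc -> Wj <- Tq -> Cf <- Uz
  P6: Ek <- Uc -> Ts <- Wj <- Tq -> Uz
  P7: Ek <- Uc -> Ts <- Wj <- Tq -> Cf <- Uz
That exhausts the simple backdoor paths. Count: 7.

7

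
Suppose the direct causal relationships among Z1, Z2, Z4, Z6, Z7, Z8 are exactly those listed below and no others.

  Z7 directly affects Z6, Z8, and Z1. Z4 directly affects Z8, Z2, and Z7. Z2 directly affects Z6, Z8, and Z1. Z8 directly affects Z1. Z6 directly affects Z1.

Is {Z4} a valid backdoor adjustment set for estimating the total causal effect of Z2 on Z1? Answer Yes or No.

Yes

Backdoor paths from Z2 to Z1 (paths whose first edge points into Z2):
  P1: Z2 <- Z4 -> Z7 -> Z6 -> Z1
  P2: Z2 <- Z4 -> Z7 -> Z8 -> Z1
  P3: Z2 <- Z4 -> Z7 -> Z1
  P4: Z2 <- Z4 -> Z8 <- Z7 -> Z6 -> Z1
  P5: Z2 <- Z4 -> Z8 <- Z7 -> Z1
  P6: Z2 <- Z4 -> Z8 -> Z1
Condition 1 (no descendant of Z2 in the set): holds — descendants of Z2 are {Z1, Z6, Z8}; none are in {Z4}.
Condition 2 (every backdoor path blocked by {Z4}):
  P1: blocked at fork node Z4 ∈ conditioning set.
  P2: blocked at fork node Z4 ∈ conditioning set.
  P3: blocked at fork node Z4 ∈ conditioning set.
  P4: blocked at fork node Z4 ∈ conditioning set.
  P5: blocked at fork node Z4 ∈ conditioning set.
  P6: blocked at fork node Z4 ∈ conditioning set.
{Z4} satisfies the backdoor criterion.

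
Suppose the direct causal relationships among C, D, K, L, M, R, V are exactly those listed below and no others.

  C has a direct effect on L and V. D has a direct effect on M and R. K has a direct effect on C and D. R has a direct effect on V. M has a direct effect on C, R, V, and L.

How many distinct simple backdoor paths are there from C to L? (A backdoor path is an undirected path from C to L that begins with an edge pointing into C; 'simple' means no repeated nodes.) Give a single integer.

4

A backdoor path from C to L is any simple undirected path whose first edge points into C (i.e. leaves C via a parent).
Parents of C: {K, M}.
Enumerating:
  P1: C <- K -> D -> M -> L
  P2: C <- K -> D -> R <- M -> L
  P3: C <- K -> D -> R -> V <- M -> L
  P4: C <- M -> L
That exhausts the simple backdoor paths. Count: 4.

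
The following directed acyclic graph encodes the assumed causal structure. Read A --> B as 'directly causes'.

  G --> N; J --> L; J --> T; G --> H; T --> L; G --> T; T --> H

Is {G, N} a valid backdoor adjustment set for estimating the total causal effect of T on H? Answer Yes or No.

Yes

Backdoor paths from T to H (paths whose first edge points into T):
  P1: T <- G -> H
Condition 1 (no descendant of T in the set): holds — descendants of T are {H, L}; none are in {G, N}.
Condition 2 (every backdoor path blocked by {G, N}):
  P1: blocked at fork node G ∈ conditioning set.
{G, N} satisfies the backdoor criterion.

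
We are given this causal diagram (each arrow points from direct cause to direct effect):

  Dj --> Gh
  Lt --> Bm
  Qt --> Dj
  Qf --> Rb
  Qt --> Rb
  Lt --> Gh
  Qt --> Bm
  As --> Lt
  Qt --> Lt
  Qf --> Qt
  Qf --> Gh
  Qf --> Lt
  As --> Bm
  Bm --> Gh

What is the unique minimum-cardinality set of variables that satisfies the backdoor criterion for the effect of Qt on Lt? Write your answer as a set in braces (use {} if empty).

{Qf}

Variables eligible for adjustment (non-descendants of Qt, excluding Qt and Lt): {As, Qf}.
Backdoor paths from Qt to Lt:
  P1: Qt <- Qf -> Lt
  P2: Qt <- Qf -> Gh <- Lt
  P3: Qt <- Qf -> Gh <- Bm <- As -> Lt
  P4: Qt <- Qf -> Gh <- Bm <- Lt
The empty set is not sufficient: P1 (Qt <- Qf -> Lt) has no collider blocking it and no conditioned non-collider, so it is open.
Try {Qf}:
  P1: blocked at fork node Qf ∈ conditioning set.
  P2: blocked at fork node Qf ∈ conditioning set.
  P3: blocked at fork node Qf ∈ conditioning set.
  P4: blocked at fork node Qf ∈ conditioning set.
{Qf} contains no descendant of Qt and blocks every backdoor path.
No other singleton works — e.g. {As} leaves P1 open — so {Qf} is the unique smallest valid adjustment set.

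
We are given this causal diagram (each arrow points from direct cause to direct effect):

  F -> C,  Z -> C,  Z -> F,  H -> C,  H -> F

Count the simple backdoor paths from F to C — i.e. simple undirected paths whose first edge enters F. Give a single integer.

A backdoor path from F to C is any simple undirected path whose first edge points into F (i.e. leaves F via a parent).
Parents of F: {H, Z}.
Enumerating:
  P1: F <- H -> C
  P2: F <- Z -> C
That exhausts the simple backdoor paths. Count: 2.

2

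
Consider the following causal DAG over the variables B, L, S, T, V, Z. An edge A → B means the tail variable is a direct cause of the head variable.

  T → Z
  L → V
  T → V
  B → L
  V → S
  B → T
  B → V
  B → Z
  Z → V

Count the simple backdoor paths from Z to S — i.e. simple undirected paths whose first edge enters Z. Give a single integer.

6

A backdoor path from Z to S is any simple undirected path whose first edge points into Z (i.e. leaves Z via a parent).
Parents of Z: {B, T}.
Enumerating:
  P1: Z <- B -> L -> V -> S
  P2: Z <- B -> T -> V -> S
  P3: Z <- B -> V -> S
  P4: Z <- T <- B -> L -> V -> S
  P5: Z <- T <- B -> V -> S
  P6: Z <- T -> V -> S
That exhausts the simple backdoor paths. Count: 6.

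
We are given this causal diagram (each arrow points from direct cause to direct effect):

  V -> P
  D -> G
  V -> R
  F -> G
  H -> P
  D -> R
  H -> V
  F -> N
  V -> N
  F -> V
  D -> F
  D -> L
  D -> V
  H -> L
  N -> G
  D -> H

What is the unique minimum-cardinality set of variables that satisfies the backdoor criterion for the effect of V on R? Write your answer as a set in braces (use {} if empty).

{D}

Variables eligible for adjustment (non-descendants of V, excluding V and R): {D, F, H, L}.
Backdoor paths from V to R:
  P1: V <- D -> R
  P2: V <- F <- D -> R
  P3: V <- F -> N -> G <- D -> R
  P4: V <- F -> G <- D -> R
  P5: V <- H <- D -> R
  P6: V <- H -> L <- D -> R
The empty set is not sufficient: P1 (V <- D -> R) has no collider blocking it and no conditioned non-collider, so it is open.
Try {D}:
  P1: blocked at fork node D ∈ conditioning set.
  P2: blocked at fork node D ∈ conditioning set.
  P3: blocked at collider G (neither it nor any descendant is in the conditioning set).
  P4: blocked at collider G (neither it nor any descendant is in the conditioning set).
  P5: blocked at fork node D ∈ conditioning set.
  P6: blocked at collider L (neither it nor any descendant is in the conditioning set).
{D} contains no descendant of V and blocks every backdoor path.
No other singleton works — e.g. {F} leaves P1 open — so {D} is the unique smallest valid adjustment set.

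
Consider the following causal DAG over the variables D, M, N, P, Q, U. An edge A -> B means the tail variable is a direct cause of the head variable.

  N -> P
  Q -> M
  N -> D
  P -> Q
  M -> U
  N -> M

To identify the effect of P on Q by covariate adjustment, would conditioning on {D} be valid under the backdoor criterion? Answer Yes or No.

Backdoor paths from P to Q (paths whose first edge points into P):
  P1: P <- N -> M <- Q
Condition 1 (no descendant of P in the set): holds — descendants of P are {M, Q, U}; none are in {D}.
Condition 2 (every backdoor path blocked by {D}):
  P1: blocked at collider M (neither it nor any descendant is in the conditioning set).
{D} satisfies the backdoor criterion.

Yes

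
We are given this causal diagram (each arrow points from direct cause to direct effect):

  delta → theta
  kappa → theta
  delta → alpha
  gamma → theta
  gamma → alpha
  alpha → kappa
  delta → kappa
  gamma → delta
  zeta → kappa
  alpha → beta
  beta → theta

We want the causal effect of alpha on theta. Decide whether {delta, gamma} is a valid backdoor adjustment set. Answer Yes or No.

Yes

Backdoor paths from alpha to theta (paths whose first edge points into alpha):
  P1: alpha <- gamma -> delta -> kappa -> theta
  P2: alpha <- gamma -> delta -> theta
  P3: alpha <- gamma -> theta
  P4: alpha <- delta <- gamma -> theta
  P5: alpha <- delta -> kappa -> theta
  P6: alpha <- delta -> theta
Condition 1 (no descendant of alpha in the set): holds — descendants of alpha are {beta, kappa, theta}; none are in {delta, gamma}.
Condition 2 (every backdoor path blocked by {delta, gamma}):
  P1: blocked at fork node gamma ∈ conditioning set.
  P2: blocked at fork node gamma ∈ conditioning set.
  P3: blocked at fork node gamma ∈ conditioning set.
  P4: blocked at chain node delta ∈ conditioning set.
  P5: blocked at fork node delta ∈ conditioning set.
  P6: blocked at fork node delta ∈ conditioning set.
{delta, gamma} satisfies the backdoor criterion.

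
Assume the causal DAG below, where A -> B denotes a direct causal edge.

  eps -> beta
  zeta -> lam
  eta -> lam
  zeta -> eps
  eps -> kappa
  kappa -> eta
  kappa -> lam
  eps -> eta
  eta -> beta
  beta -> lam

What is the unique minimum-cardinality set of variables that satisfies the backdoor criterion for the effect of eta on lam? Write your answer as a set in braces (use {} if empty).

Variables eligible for adjustment (non-descendants of eta, excluding eta and lam): {eps, kappa, zeta}.
Backdoor paths from eta to lam:
  P1: eta <- eps <- zeta -> lam
  P2: eta <- eps -> kappa -> lam
  P3: eta <- eps -> beta -> lam
  P4: eta <- kappa <- eps <- zeta -> lam
  P5: eta <- kappa <- eps -> beta -> lam
  P6: eta <- kappa -> lam
The empty set is not sufficient: P1 (eta <- eps <- zeta -> lam) has no collider blocking it and no conditioned non-collider, so it is open.
Try {eps, kappa}:
  P1: blocked at chain node eps ∈ conditioning set.
  P2: blocked at fork node eps ∈ conditioning set.
  P3: blocked at fork node eps ∈ conditioning set.
  P4: blocked at chain node kappa ∈ conditioning set.
  P5: blocked at chain node kappa ∈ conditioning set.
  P6: blocked at fork node kappa ∈ conditioning set.
{eps, kappa} contains no descendant of eta and blocks every backdoor path.
Every element of {eps, kappa} is needed (dropping eps leaves P1 open; dropping kappa leaves P6 open), so no proper subset is valid.
Among all size-2 subsets of the eligible variables, only {eps, kappa} blocks every backdoor path, so it is the unique smallest valid adjustment set.

{eps, kappa}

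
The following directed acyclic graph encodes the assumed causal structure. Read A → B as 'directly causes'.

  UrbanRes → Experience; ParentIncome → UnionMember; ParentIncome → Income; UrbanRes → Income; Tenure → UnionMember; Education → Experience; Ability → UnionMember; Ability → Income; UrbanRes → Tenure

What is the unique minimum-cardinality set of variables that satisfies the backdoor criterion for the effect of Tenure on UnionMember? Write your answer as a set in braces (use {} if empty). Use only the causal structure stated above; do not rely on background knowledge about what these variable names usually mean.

{}

Variables eligible for adjustment (non-descendants of Tenure, excluding Tenure and UnionMember): {Ability, Education, Experience, Income, ParentIncome, UrbanRes}.
Backdoor paths from Tenure to UnionMember:
  P1: Tenure <- UrbanRes -> Income <- ParentIncome -> UnionMember
  P2: Tenure <- UrbanRes -> Income <- Ability -> UnionMember
Each backdoor path contains an unconditioned collider, so every path is already blocked with the empty conditioning set:
  P1: blocked at collider Income (neither it nor any descendant is in the conditioning set).
  P2: blocked at collider Income (neither it nor any descendant is in the conditioning set).
The empty set is therefore the unique smallest valid set.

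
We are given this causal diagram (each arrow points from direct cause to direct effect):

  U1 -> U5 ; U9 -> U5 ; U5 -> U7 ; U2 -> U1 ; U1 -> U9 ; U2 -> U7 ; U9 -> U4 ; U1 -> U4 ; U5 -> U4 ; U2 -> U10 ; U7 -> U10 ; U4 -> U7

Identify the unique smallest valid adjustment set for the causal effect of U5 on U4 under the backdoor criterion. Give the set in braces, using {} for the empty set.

Variables eligible for adjustment (non-descendants of U5, excluding U5 and U4): {U1, U2, U9}.
Backdoor paths from U5 to U4:
  P1: U5 <- U1 <- U2 -> U7 <- U4
  P2: U5 <- U1 <- U2 -> U10 <- U7 <- U4
  P3: U5 <- U1 -> U9 -> U4
  P4: U5 <- U1 -> U4
  P5: U5 <- U9 <- U1 <- U2 -> U7 <- U4
  P6: U5 <- U9 <- U1 <- U2 -> U10 <- U7 <- U4
  P7: U5 <- U9 <- U1 -> U4
  P8: U5 <- U9 -> U4
The empty set is not sufficient: P3 (U5 <- U1 -> U9 -> U4) has no collider blocking it and no conditioned non-collider, so it is open.
Try {U1, U9}:
  P1: blocked at chain node U1 ∈ conditioning set.
  P2: blocked at chain node U1 ∈ conditioning set.
  P3: blocked at fork node U1 ∈ conditioning set.
  P4: blocked at fork node U1 ∈ conditioning set.
  P5: blocked at chain node U9 ∈ conditioning set.
  P6: blocked at chain node U9 ∈ conditioning set.
  P7: blocked at chain node U9 ∈ conditioning set.
  P8: blocked at fork node U9 ∈ conditioning set.
{U1, U9} contains no descendant of U5 and blocks every backdoor path.
Every element of {U1, U9} is needed (dropping U1 leaves P4 open; dropping U9 leaves P8 open), so no proper subset is valid.
Among all size-2 subsets of the eligible variables, only {U1, U9} blocks every backdoor path, so it is the unique smallest valid adjustment set.

{U1, U9}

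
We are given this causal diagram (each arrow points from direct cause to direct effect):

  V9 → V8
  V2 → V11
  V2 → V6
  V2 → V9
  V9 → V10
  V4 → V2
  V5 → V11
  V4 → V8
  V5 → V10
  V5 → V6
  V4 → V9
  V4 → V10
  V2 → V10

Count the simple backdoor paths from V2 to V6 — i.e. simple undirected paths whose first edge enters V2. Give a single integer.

3

A backdoor path from V2 to V6 is any simple undirected path whose first edge points into V2 (i.e. leaves V2 via a parent).
Parents of V2: {V4}.
Enumerating:
  P1: V2 <- V4 -> V9 -> V10 <- V5 -> V6
  P2: V2 <- V4 -> V10 <- V5 -> V6
  P3: V2 <- V4 -> V8 <- V9 -> V10 <- V5 -> V6
That exhausts the simple backdoor paths. Count: 3.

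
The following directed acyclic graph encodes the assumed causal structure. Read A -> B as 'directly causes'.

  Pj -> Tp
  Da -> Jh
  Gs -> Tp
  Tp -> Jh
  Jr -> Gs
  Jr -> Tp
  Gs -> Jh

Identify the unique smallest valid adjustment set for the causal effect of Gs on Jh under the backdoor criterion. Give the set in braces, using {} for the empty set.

{Jr}

Variables eligible for adjustment (non-descendants of Gs, excluding Gs and Jh): {Da, Jr, Pj}.
Backdoor paths from Gs to Jh:
  P1: Gs <- Jr -> Tp -> Jh
The empty set is not sufficient: P1 (Gs <- Jr -> Tp -> Jh) has no collider blocking it and no conditioned non-collider, so it is open.
Try {Jr}:
  P1: blocked at fork node Jr ∈ conditioning set.
{Jr} contains no descendant of Gs and blocks every backdoor path.
No other singleton works — e.g. {Pj} leaves P1 open — so {Jr} is the unique smallest valid adjustment set.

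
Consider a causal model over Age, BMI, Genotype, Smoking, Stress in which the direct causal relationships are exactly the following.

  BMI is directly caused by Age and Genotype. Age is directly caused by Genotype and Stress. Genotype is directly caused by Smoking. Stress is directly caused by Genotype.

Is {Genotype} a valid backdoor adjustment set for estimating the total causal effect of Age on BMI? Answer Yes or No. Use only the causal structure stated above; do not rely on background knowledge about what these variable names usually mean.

Yes

Backdoor paths from Age to BMI (paths whose first edge points into Age):
  P1: Age <- Genotype -> BMI
  P2: Age <- Stress <- Genotype -> BMI
Condition 1 (no descendant of Age in the set): holds — descendants of Age are {BMI}; none are in {Genotype}.
Condition 2 (every backdoor path blocked by {Genotype}):
  P1: blocked at fork node Genotype ∈ conditioning set.
  P2: blocked at fork node Genotype ∈ conditioning set.
{Genotype} satisfies the backdoor criterion.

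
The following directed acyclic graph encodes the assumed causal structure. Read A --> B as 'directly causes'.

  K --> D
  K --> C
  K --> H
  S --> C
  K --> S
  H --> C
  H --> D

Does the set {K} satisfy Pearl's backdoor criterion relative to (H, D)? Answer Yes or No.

Backdoor paths from H to D (paths whose first edge points into H):
  P1: H <- K -> D
Condition 1 (no descendant of H in the set): holds — descendants of H are {C, D}; none are in {K}.
Condition 2 (every backdoor path blocked by {K}):
  P1: blocked at fork node K ∈ conditioning set.
{K} satisfies the backdoor criterion.

Yes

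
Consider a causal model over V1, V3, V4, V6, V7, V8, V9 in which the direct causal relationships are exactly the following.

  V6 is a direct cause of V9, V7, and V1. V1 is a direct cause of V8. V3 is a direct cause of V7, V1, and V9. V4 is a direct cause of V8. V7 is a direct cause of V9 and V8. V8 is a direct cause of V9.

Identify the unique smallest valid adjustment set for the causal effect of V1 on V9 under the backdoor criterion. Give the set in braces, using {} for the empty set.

{V3, V6}

Variables eligible for adjustment (non-descendants of V1, excluding V1 and V9): {V3, V4, V6, V7}.
Backdoor paths from V1 to V9:
  P1: V1 <- V6 -> V7 <- V3 -> V9
  P2: V1 <- V6 -> V7 -> V8 -> V9
  P3: V1 <- V6 -> V7 -> V9
  P4: V1 <- V6 -> V9
  P5: V1 <- V3 -> V7 <- V6 -> V9
  P6: V1 <- V3 -> V7 -> V8 -> V9
  P7: V1 <- V3 -> V7 -> V9
  P8: V1 <- V3 -> V9
The empty set is not sufficient: P2 (V1 <- V6 -> V7 -> V8 -> V9) has no collider blocking it and no conditioned non-collider, so it is open.
Try {V3, V6}:
  P1: blocked at fork node V6 ∈ conditioning set.
  P2: blocked at fork node V6 ∈ conditioning set.
  P3: blocked at fork node V6 ∈ conditioning set.
  P4: blocked at fork node V6 ∈ conditioning set.
  P5: blocked at fork node V3 ∈ conditioning set.
  P6: blocked at fork node V3 ∈ conditioning set.
  P7: blocked at fork node V3 ∈ conditioning set.
  P8: blocked at fork node V3 ∈ conditioning set.
{V3, V6} contains no descendant of V1 and blocks every backdoor path.
Every element of {V3, V6} is needed (dropping V3 leaves P6 open; dropping V6 leaves P2 open), so no proper subset is valid.
Among all size-2 subsets of the eligible variables, only {V3, V6} blocks every backdoor path, so it is the unique smallest valid adjustment set.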